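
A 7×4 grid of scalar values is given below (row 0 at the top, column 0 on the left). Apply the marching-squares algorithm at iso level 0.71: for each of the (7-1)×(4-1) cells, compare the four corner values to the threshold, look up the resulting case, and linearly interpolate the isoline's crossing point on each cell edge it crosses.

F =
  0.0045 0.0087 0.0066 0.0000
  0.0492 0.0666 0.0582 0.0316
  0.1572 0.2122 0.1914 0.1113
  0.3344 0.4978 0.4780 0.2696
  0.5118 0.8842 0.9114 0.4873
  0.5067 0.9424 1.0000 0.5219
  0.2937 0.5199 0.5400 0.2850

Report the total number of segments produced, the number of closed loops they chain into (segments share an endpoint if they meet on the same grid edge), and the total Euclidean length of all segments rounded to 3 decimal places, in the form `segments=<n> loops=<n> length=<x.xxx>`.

segments=8 loops=1 length=6.969

cell (3,0): code 0100 → (3.549,1.000)–(4.000,0.532)
cell (3,1): code 1100 → (3.535,2.000)–(3.549,1.000)
cell (3,2): code 1000 → (4.000,2.475)–(3.535,2.000)
cell (4,0): code 0110 → (4.000,0.532)–(5.000,0.467)
cell (4,2): code 1001 → (5.000,2.607)–(4.000,2.475)
cell (5,0): code 0010 → (5.000,0.467)–(5.550,1.000)
cell (5,1): code 0011 → (5.550,1.000)–(5.630,2.000)
cell (5,2): code 0001 → (5.630,2.000)–(5.000,2.607)
total: 8 segments, chained into 1 closed loop(s), length Σ = 6.969257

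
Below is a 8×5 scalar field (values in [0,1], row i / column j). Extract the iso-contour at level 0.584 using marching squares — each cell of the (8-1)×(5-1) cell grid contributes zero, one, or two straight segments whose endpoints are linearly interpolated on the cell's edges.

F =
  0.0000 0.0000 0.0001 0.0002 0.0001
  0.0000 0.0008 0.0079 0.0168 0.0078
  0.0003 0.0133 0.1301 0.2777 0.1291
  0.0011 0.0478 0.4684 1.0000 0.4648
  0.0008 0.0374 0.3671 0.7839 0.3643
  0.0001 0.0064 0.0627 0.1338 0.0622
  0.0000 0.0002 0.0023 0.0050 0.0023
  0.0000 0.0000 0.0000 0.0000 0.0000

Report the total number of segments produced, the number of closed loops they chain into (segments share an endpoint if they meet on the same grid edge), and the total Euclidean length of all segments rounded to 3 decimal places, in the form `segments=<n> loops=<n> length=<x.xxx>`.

cell (2,2): code 0100 → (2.424,3.000)–(3.000,2.217)
cell (2,3): code 1000 → (3.000,3.777)–(2.424,3.000)
cell (3,2): code 0110 → (3.000,2.217)–(4.000,2.520)
cell (3,3): code 1001 → (4.000,3.476)–(3.000,3.777)
cell (4,2): code 0010 → (4.000,2.520)–(4.307,3.000)
cell (4,3): code 0001 → (4.307,3.000)–(4.000,3.476)
total: 6 segments, chained into 1 closed loop(s), length Σ = 5.164935

segments=6 loops=1 length=5.165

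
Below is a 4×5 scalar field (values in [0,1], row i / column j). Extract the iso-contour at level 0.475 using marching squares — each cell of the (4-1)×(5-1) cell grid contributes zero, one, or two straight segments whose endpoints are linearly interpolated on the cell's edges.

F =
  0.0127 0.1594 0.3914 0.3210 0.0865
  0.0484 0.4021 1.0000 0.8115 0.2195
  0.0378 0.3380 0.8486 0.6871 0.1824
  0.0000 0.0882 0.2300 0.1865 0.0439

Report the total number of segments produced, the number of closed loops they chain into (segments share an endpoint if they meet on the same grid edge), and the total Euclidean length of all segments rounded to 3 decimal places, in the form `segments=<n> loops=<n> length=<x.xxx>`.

cell (0,1): code 0100 → (0.137,2.000)–(1.000,1.122)
cell (0,2): code 1100 → (0.314,3.000)–(0.137,2.000)
cell (0,3): code 1000 → (1.000,3.568)–(0.314,3.000)
cell (1,1): code 0110 → (1.000,1.122)–(2.000,1.268)
cell (1,3): code 1001 → (2.000,3.420)–(1.000,3.568)
cell (2,1): code 0010 → (2.000,1.268)–(2.604,2.000)
cell (2,2): code 0011 → (2.604,2.000)–(2.424,3.000)
cell (2,3): code 0001 → (2.424,3.000)–(2.000,3.420)
total: 8 segments, chained into 1 closed loop(s), length Σ = 7.720504

segments=8 loops=1 length=7.721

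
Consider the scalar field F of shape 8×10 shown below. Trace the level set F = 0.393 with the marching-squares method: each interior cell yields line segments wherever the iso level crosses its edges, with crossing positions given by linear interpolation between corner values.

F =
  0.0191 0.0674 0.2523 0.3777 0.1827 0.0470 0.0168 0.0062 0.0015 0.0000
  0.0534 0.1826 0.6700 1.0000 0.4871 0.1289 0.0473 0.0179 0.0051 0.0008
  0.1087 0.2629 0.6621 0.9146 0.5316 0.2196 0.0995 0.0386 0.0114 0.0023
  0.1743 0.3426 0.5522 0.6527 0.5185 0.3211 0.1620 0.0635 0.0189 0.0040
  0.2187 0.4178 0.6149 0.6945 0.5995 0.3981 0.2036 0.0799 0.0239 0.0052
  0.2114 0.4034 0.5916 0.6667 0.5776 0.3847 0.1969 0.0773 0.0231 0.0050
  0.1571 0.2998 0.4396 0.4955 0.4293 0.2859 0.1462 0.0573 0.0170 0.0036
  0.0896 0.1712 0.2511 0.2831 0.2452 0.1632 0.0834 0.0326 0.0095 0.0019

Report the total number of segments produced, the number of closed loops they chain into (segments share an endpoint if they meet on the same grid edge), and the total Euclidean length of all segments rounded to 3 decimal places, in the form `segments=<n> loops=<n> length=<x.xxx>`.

segments=22 loops=1 length=16.975

cell (0,1): code 0100 → (0.337,2.000)–(1.000,1.432)
cell (0,2): code 1100 → (0.025,3.000)–(0.337,2.000)
cell (0,3): code 1100 → (0.691,4.000)–(0.025,3.000)
cell (0,4): code 1000 → (1.000,4.263)–(0.691,4.000)
cell (1,1): code 0110 → (1.000,1.432)–(2.000,1.326)
cell (1,4): code 1001 → (2.000,4.444)–(1.000,4.263)
cell (2,1): code 0110 → (2.000,1.326)–(3.000,1.240)
cell (2,4): code 1001 → (3.000,4.636)–(2.000,4.444)
cell (3,0): code 0100 → (3.670,1.000)–(4.000,0.875)
cell (3,1): code 1110 → (3.000,1.240)–(3.670,1.000)
cell (3,4): code 1101 → (3.934,5.000)–(3.000,4.636)
cell (3,5): code 1000 → (4.000,5.026)–(3.934,5.000)
cell (4,0): code 0110 → (4.000,0.875)–(5.000,0.946)
cell (4,4): code 1011 → (5.000,4.957)–(4.381,5.000)
cell (4,5): code 0001 → (4.381,5.000)–(4.000,5.026)
cell (5,0): code 0010 → (5.000,0.946)–(5.100,1.000)
cell (5,1): code 0111 → (5.100,1.000)–(6.000,1.667)
cell (5,4): code 1001 → (6.000,4.253)–(5.000,4.957)
cell (6,1): code 0010 → (6.000,1.667)–(6.247,2.000)
cell (6,2): code 0011 → (6.247,2.000)–(6.483,3.000)
cell (6,3): code 0011 → (6.483,3.000)–(6.197,4.000)
cell (6,4): code 0001 → (6.197,4.000)–(6.000,4.253)
total: 22 segments, chained into 1 closed loop(s), length Σ = 16.974768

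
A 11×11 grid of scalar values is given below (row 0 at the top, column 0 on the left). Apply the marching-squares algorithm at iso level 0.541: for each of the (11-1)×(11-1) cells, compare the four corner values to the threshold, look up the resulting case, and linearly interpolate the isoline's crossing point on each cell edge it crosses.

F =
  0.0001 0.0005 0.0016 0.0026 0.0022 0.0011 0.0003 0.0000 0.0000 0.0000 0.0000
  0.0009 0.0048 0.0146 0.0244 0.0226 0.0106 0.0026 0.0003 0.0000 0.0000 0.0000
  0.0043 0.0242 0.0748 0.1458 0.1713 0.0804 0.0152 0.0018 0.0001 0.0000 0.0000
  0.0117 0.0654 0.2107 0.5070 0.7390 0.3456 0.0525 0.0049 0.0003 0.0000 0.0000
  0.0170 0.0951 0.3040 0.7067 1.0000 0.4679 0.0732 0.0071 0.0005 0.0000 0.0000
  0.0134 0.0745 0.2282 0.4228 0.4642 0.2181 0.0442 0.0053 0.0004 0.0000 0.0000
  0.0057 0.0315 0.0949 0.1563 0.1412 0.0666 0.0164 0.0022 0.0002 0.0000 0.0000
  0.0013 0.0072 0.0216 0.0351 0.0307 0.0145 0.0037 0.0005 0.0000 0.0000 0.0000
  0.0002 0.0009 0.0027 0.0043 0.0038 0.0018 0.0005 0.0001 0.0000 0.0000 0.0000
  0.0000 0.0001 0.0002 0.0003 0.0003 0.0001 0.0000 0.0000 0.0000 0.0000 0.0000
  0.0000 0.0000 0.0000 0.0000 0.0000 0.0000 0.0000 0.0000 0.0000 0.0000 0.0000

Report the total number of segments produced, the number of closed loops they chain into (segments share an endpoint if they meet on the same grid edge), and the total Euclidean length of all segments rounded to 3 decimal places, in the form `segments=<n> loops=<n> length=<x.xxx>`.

cell (2,3): code 0100 → (2.651,4.000)–(3.000,3.147)
cell (2,4): code 1000 → (3.000,4.503)–(2.651,4.000)
cell (3,2): code 0100 → (3.170,3.000)–(4.000,2.589)
cell (3,3): code 1110 → (3.000,3.147)–(3.170,3.000)
cell (3,4): code 1001 → (4.000,4.863)–(3.000,4.503)
cell (4,2): code 0010 → (4.000,2.589)–(4.584,3.000)
cell (4,3): code 0011 → (4.584,3.000)–(4.857,4.000)
cell (4,4): code 0001 → (4.857,4.000)–(4.000,4.863)
total: 8 segments, chained into 1 closed loop(s), length Σ = 6.714147

segments=8 loops=1 length=6.714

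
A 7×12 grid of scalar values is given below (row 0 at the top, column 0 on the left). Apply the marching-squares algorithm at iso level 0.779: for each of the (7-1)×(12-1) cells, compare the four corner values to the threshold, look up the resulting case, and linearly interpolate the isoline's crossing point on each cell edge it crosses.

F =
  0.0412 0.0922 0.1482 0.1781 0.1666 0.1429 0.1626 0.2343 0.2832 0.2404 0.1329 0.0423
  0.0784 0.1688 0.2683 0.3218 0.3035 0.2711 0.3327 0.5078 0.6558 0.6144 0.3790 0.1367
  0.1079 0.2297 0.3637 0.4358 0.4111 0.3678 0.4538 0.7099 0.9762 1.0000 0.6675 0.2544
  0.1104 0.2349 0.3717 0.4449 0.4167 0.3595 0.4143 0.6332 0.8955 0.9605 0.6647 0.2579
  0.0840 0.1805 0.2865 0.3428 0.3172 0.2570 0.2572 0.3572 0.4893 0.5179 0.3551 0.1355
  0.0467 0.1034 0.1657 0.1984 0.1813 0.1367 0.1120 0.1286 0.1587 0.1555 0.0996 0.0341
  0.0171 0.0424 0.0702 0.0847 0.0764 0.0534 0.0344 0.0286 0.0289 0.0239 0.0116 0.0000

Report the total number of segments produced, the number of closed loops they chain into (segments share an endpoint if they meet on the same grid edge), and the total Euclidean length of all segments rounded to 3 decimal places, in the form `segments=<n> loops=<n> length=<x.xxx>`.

segments=8 loops=1 length=7.160

cell (1,7): code 0100 → (1.385,8.000)–(2.000,7.259)
cell (1,8): code 1100 → (1.427,9.000)–(1.385,8.000)
cell (1,9): code 1000 → (2.000,9.665)–(1.427,9.000)
cell (2,7): code 0110 → (2.000,7.259)–(3.000,7.556)
cell (2,9): code 1001 → (3.000,9.614)–(2.000,9.665)
cell (3,7): code 0010 → (3.000,7.556)–(3.287,8.000)
cell (3,8): code 0011 → (3.287,8.000)–(3.410,9.000)
cell (3,9): code 0001 → (3.410,9.000)–(3.000,9.614)
total: 8 segments, chained into 1 closed loop(s), length Σ = 7.160017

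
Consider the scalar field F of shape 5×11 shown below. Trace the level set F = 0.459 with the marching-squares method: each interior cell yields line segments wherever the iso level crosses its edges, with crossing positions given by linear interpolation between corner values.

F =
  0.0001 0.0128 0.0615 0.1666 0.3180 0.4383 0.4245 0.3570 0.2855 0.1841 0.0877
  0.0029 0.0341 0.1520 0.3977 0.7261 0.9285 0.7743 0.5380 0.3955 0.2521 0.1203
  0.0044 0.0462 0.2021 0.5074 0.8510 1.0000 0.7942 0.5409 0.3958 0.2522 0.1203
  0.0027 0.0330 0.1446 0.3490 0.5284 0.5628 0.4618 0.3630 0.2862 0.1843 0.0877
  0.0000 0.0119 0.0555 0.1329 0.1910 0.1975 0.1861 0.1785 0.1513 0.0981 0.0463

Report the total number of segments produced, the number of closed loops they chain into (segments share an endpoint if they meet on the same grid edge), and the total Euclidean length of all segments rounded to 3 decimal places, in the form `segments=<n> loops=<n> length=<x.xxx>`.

segments=16 loops=1 length=12.576

cell (0,3): code 0100 → (0.346,4.000)–(1.000,3.187)
cell (0,4): code 1100 → (0.042,5.000)–(0.346,4.000)
cell (0,5): code 1100 → (0.099,6.000)–(0.042,5.000)
cell (0,6): code 1100 → (0.564,7.000)–(0.099,6.000)
cell (0,7): code 1000 → (1.000,7.554)–(0.564,7.000)
cell (1,2): code 0100 → (1.559,3.000)–(2.000,2.841)
cell (1,3): code 1110 → (1.000,3.187)–(1.559,3.000)
cell (1,7): code 1001 → (2.000,7.564)–(1.000,7.554)
cell (2,2): code 0010 → (2.000,2.841)–(2.306,3.000)
cell (2,3): code 0111 → (2.306,3.000)–(3.000,3.613)
cell (2,6): code 1011 → (3.000,6.028)–(2.460,7.000)
cell (2,7): code 0001 → (2.460,7.000)–(2.000,7.564)
cell (3,3): code 0010 → (3.000,3.613)–(3.206,4.000)
cell (3,4): code 0011 → (3.206,4.000)–(3.284,5.000)
cell (3,5): code 0011 → (3.284,5.000)–(3.010,6.000)
cell (3,6): code 0001 → (3.010,6.000)–(3.000,6.028)
total: 16 segments, chained into 1 closed loop(s), length Σ = 12.575552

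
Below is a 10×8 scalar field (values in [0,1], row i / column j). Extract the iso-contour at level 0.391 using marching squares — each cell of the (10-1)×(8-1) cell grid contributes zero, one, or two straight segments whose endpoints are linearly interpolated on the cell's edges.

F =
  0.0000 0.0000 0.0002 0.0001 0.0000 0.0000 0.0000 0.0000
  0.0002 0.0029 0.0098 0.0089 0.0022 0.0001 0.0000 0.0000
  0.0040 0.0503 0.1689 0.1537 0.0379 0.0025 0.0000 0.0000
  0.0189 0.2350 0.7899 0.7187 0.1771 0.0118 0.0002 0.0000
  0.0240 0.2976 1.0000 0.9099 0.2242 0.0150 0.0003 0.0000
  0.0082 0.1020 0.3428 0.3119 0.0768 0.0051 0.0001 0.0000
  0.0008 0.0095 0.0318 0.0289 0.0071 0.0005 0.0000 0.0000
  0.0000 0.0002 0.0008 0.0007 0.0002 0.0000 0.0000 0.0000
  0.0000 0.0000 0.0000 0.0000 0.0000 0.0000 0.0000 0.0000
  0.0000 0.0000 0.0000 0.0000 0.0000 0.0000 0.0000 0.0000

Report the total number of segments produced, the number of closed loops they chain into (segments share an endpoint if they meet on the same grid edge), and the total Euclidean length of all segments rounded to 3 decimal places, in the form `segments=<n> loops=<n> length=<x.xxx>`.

cell (2,1): code 0100 → (2.358,2.000)–(3.000,1.281)
cell (2,2): code 1100 → (2.420,3.000)–(2.358,2.000)
cell (2,3): code 1000 → (3.000,3.605)–(2.420,3.000)
cell (3,1): code 0110 → (3.000,1.281)–(4.000,1.133)
cell (3,3): code 1001 → (4.000,3.757)–(3.000,3.605)
cell (4,1): code 0010 → (4.000,1.133)–(4.927,2.000)
cell (4,2): code 0011 → (4.927,2.000)–(4.868,3.000)
cell (4,3): code 0001 → (4.868,3.000)–(4.000,3.757)
total: 8 segments, chained into 1 closed loop(s), length Σ = 8.248609

segments=8 loops=1 length=8.249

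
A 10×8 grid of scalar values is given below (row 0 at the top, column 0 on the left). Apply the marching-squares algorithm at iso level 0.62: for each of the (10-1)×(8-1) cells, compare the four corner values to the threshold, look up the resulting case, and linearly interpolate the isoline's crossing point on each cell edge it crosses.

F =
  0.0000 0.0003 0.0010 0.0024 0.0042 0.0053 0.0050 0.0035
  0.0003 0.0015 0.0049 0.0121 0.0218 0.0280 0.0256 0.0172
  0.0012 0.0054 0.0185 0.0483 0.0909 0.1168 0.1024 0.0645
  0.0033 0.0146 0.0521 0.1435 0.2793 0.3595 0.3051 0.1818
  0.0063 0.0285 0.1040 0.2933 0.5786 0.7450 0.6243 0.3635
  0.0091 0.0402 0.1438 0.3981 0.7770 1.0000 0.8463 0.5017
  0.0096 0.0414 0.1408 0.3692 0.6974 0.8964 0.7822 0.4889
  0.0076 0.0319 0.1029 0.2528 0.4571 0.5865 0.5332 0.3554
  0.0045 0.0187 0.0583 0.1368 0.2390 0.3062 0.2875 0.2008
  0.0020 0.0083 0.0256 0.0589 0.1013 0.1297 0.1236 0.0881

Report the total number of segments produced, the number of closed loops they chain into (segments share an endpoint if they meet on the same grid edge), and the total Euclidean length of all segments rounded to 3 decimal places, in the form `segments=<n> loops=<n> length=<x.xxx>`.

segments=12 loops=1 length=9.746

cell (3,4): code 0100 → (3.676,5.000)–(4.000,4.249)
cell (3,5): code 1100 → (3.987,6.000)–(3.676,5.000)
cell (3,6): code 1000 → (4.000,6.016)–(3.987,6.000)
cell (4,3): code 0100 → (4.209,4.000)–(5.000,3.586)
cell (4,4): code 1110 → (4.000,4.249)–(4.209,4.000)
cell (4,6): code 1001 → (5.000,6.657)–(4.000,6.016)
cell (5,3): code 0110 → (5.000,3.586)–(6.000,3.764)
cell (5,6): code 1001 → (6.000,6.553)–(5.000,6.657)
cell (6,3): code 0010 → (6.000,3.764)–(6.322,4.000)
cell (6,4): code 0011 → (6.322,4.000)–(6.892,5.000)
cell (6,5): code 0011 → (6.892,5.000)–(6.651,6.000)
cell (6,6): code 0001 → (6.651,6.000)–(6.000,6.553)
total: 12 segments, chained into 1 closed loop(s), length Σ = 9.746346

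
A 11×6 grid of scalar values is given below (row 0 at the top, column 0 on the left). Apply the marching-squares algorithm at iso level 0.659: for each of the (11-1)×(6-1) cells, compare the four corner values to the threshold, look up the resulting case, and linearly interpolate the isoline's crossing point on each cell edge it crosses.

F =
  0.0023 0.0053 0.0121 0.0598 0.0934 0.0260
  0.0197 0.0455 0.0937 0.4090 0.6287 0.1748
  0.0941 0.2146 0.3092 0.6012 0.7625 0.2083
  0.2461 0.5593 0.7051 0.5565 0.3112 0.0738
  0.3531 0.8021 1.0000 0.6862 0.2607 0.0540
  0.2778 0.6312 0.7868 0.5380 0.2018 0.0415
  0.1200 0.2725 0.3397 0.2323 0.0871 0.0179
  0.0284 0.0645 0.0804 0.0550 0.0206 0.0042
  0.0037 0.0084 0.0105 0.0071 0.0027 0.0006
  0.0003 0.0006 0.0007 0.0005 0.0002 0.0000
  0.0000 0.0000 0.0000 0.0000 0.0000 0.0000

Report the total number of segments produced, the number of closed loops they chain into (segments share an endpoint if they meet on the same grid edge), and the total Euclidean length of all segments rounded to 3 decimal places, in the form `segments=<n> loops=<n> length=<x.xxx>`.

segments=16 loops=2 length=9.922

cell (1,3): code 0100 → (1.226,4.000)–(2.000,3.358)
cell (1,4): code 1000 → (2.000,4.187)–(1.226,4.000)
cell (2,1): code 0100 → (2.884,2.000)–(3.000,1.684)
cell (2,2): code 1000 → (3.000,2.310)–(2.884,2.000)
cell (2,3): code 0010 → (2.000,3.358)–(2.229,4.000)
cell (2,4): code 0001 → (2.229,4.000)–(2.000,4.187)
cell (3,0): code 0100 → (3.411,1.000)–(4.000,0.681)
cell (3,1): code 1110 → (3.000,1.684)–(3.411,1.000)
cell (3,2): code 1101 → (3.790,3.000)–(3.000,2.310)
cell (3,3): code 1000 → (4.000,3.064)–(3.790,3.000)
cell (4,0): code 0010 → (4.000,0.681)–(4.837,1.000)
cell (4,1): code 0111 → (4.837,1.000)–(5.000,1.179)
cell (4,2): code 1011 → (5.000,2.514)–(4.184,3.000)
cell (4,3): code 0001 → (4.184,3.000)–(4.000,3.064)
cell (5,1): code 0010 → (5.000,1.179)–(5.286,2.000)
cell (5,2): code 0001 → (5.286,2.000)–(5.000,2.514)
total: 16 segments, chained into 2 closed loop(s), length Σ = 9.921891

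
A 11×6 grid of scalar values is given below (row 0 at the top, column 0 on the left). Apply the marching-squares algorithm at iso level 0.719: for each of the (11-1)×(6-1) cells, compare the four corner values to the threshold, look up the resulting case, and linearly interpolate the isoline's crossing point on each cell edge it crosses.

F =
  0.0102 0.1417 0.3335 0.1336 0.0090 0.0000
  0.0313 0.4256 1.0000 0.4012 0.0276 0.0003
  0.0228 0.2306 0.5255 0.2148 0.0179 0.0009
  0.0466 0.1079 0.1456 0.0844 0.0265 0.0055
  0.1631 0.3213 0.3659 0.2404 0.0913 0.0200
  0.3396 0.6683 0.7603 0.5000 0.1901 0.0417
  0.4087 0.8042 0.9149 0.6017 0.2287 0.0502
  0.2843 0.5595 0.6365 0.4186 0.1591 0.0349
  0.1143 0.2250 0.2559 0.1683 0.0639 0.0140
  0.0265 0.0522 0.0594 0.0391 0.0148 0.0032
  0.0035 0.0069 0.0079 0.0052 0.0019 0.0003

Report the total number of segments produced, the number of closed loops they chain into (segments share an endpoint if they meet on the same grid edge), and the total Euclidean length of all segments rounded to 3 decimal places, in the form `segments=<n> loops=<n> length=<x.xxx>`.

cell (0,1): code 0100 → (0.578,2.000)–(1.000,1.511)
cell (0,2): code 1000 → (1.000,2.469)–(0.578,2.000)
cell (1,1): code 0010 → (1.000,1.511)–(1.592,2.000)
cell (1,2): code 0001 → (1.592,2.000)–(1.000,2.469)
cell (4,1): code 0100 → (4.895,2.000)–(5.000,1.551)
cell (4,2): code 1000 → (5.000,2.159)–(4.895,2.000)
cell (5,0): code 0100 → (5.373,1.000)–(6.000,0.785)
cell (5,1): code 1110 → (5.000,1.551)–(5.373,1.000)
cell (5,2): code 1001 → (6.000,2.625)–(5.000,2.159)
cell (6,0): code 0010 → (6.000,0.785)–(6.348,1.000)
cell (6,1): code 0011 → (6.348,1.000)–(6.704,2.000)
cell (6,2): code 0001 → (6.704,2.000)–(6.000,2.625)
total: 12 segments, chained into 2 closed loop(s), length Σ = 8.295655

segments=12 loops=2 length=8.296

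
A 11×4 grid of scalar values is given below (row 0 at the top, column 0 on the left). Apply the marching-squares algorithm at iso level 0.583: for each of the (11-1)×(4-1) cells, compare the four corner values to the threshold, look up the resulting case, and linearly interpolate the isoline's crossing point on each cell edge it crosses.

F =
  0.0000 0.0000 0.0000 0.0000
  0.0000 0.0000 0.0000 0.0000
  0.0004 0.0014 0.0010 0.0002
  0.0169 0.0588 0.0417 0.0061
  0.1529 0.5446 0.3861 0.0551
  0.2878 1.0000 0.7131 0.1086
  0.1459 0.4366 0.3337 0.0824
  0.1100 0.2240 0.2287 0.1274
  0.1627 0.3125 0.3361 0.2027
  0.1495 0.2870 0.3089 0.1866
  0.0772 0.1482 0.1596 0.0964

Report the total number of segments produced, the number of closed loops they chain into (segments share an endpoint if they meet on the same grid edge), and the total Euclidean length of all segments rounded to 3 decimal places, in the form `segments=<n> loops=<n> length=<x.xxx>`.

segments=6 loops=1 length=5.090

cell (4,0): code 0100 → (4.084,1.000)–(5.000,0.414)
cell (4,1): code 1100 → (4.602,2.000)–(4.084,1.000)
cell (4,2): code 1000 → (5.000,2.215)–(4.602,2.000)
cell (5,0): code 0010 → (5.000,0.414)–(5.740,1.000)
cell (5,1): code 0011 → (5.740,1.000)–(5.343,2.000)
cell (5,2): code 0001 → (5.343,2.000)–(5.000,2.215)
total: 6 segments, chained into 1 closed loop(s), length Σ = 5.089929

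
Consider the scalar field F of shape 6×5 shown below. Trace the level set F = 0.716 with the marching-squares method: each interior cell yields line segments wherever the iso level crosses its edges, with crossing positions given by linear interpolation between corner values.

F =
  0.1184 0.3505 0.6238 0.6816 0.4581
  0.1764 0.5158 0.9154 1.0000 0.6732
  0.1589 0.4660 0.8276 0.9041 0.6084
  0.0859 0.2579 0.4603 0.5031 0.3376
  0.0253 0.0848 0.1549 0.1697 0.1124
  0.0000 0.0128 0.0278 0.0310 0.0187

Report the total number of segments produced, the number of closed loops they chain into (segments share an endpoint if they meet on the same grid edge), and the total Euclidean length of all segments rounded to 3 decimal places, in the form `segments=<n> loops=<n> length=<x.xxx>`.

cell (0,1): code 0100 → (0.316,2.000)–(1.000,1.501)
cell (0,2): code 1100 → (0.108,3.000)–(0.316,2.000)
cell (0,3): code 1000 → (1.000,3.869)–(0.108,3.000)
cell (1,1): code 0110 → (1.000,1.501)–(2.000,1.691)
cell (1,3): code 1001 → (2.000,3.636)–(1.000,3.869)
cell (2,1): code 0010 → (2.000,1.691)–(2.304,2.000)
cell (2,2): code 0011 → (2.304,2.000)–(2.469,3.000)
cell (2,3): code 0001 → (2.469,3.000)–(2.000,3.636)
total: 8 segments, chained into 1 closed loop(s), length Σ = 7.395016

segments=8 loops=1 length=7.395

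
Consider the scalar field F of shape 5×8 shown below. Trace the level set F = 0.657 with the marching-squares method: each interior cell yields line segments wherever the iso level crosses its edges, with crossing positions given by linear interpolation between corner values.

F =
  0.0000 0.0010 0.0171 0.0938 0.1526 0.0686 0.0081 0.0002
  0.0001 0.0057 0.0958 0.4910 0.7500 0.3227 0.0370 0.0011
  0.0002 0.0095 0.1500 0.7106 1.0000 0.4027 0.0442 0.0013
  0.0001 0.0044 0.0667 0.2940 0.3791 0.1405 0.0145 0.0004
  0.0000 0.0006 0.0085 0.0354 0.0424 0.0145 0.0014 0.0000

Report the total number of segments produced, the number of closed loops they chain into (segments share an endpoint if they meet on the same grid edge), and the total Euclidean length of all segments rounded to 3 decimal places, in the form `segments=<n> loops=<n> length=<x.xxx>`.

cell (0,3): code 0100 → (0.844,4.000)–(1.000,3.641)
cell (0,4): code 1000 → (1.000,4.218)–(0.844,4.000)
cell (1,2): code 0100 → (1.756,3.000)–(2.000,2.904)
cell (1,3): code 1110 → (1.000,3.641)–(1.756,3.000)
cell (1,4): code 1001 → (2.000,4.574)–(1.000,4.218)
cell (2,2): code 0010 → (2.000,2.904)–(2.129,3.000)
cell (2,3): code 0011 → (2.129,3.000)–(2.552,4.000)
cell (2,4): code 0001 → (2.552,4.000)–(2.000,4.574)
total: 8 segments, chained into 1 closed loop(s), length Σ = 5.017046

segments=8 loops=1 length=5.017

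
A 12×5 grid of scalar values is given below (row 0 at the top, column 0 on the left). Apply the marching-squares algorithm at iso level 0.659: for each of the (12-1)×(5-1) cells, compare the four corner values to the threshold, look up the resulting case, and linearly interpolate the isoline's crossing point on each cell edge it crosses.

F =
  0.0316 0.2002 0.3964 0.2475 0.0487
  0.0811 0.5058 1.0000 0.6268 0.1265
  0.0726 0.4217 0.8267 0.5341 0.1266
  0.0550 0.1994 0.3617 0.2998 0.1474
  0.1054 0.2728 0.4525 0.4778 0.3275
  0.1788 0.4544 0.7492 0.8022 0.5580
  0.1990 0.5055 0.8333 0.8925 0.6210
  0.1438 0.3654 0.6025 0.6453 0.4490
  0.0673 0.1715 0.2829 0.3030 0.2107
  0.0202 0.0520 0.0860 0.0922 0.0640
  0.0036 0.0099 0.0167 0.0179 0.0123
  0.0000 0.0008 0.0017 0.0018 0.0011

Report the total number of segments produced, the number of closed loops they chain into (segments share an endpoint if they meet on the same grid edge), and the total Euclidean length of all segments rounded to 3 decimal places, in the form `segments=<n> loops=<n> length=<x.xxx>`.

cell (0,1): code 0100 → (0.435,2.000)–(1.000,1.310)
cell (0,2): code 1000 → (1.000,2.914)–(0.435,2.000)
cell (1,1): code 0110 → (1.000,1.310)–(2.000,1.586)
cell (1,2): code 1001 → (2.000,2.573)–(1.000,2.914)
cell (2,1): code 0010 → (2.000,1.586)–(2.361,2.000)
cell (2,2): code 0001 → (2.361,2.000)–(2.000,2.573)
cell (4,1): code 0100 → (4.696,2.000)–(5.000,1.694)
cell (4,2): code 1100 → (4.559,3.000)–(4.696,2.000)
cell (4,3): code 1000 → (5.000,3.586)–(4.559,3.000)
cell (5,1): code 0110 → (5.000,1.694)–(6.000,1.468)
cell (5,3): code 1001 → (6.000,3.860)–(5.000,3.586)
cell (6,1): code 0010 → (6.000,1.468)–(6.755,2.000)
cell (6,2): code 0011 → (6.755,2.000)–(6.945,3.000)
cell (6,3): code 0001 → (6.945,3.000)–(6.000,3.860)
total: 14 segments, chained into 2 closed loop(s), length Σ = 12.741569

segments=14 loops=2 length=12.742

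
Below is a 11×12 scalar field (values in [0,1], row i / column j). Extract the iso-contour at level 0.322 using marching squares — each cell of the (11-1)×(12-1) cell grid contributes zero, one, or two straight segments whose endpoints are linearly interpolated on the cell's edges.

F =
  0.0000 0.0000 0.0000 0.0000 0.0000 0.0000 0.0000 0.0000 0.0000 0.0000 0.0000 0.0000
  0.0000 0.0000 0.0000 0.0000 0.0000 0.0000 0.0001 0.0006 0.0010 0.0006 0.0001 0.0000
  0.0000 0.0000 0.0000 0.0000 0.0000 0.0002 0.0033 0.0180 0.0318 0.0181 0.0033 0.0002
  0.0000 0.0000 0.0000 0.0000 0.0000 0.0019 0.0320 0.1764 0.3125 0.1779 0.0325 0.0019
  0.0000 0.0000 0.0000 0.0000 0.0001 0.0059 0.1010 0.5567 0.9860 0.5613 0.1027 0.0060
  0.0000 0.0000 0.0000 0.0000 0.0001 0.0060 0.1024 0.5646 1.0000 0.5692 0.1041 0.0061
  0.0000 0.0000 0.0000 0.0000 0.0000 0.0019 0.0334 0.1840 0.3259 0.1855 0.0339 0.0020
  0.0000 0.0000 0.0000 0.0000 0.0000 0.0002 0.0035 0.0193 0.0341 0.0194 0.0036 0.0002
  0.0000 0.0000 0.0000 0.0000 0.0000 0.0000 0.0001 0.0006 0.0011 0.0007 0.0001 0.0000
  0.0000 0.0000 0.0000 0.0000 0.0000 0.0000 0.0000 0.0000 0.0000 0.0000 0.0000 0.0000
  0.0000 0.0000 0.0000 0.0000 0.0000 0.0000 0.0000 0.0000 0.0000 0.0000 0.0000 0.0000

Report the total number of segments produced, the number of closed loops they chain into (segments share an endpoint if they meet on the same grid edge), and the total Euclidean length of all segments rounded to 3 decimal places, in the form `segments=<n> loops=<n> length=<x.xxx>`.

cell (3,6): code 0100 → (3.383,7.000)–(4.000,6.485)
cell (3,7): code 1100 → (3.014,8.000)–(3.383,7.000)
cell (3,8): code 1100 → (3.376,9.000)–(3.014,8.000)
cell (3,9): code 1000 → (4.000,9.522)–(3.376,9.000)
cell (4,6): code 0110 → (4.000,6.485)–(5.000,6.475)
cell (4,9): code 1001 → (5.000,9.531)–(4.000,9.522)
cell (5,6): code 0010 → (5.000,6.475)–(5.637,7.000)
cell (5,7): code 0111 → (5.637,7.000)–(6.000,7.973)
cell (5,8): code 1011 → (6.000,8.028)–(5.644,9.000)
cell (5,9): code 0001 → (5.644,9.000)–(5.000,9.531)
cell (6,7): code 0010 → (6.000,7.973)–(6.013,8.000)
cell (6,8): code 0001 → (6.013,8.000)–(6.000,8.028)
total: 12 segments, chained into 1 closed loop(s), length Σ = 9.542162

segments=12 loops=1 length=9.542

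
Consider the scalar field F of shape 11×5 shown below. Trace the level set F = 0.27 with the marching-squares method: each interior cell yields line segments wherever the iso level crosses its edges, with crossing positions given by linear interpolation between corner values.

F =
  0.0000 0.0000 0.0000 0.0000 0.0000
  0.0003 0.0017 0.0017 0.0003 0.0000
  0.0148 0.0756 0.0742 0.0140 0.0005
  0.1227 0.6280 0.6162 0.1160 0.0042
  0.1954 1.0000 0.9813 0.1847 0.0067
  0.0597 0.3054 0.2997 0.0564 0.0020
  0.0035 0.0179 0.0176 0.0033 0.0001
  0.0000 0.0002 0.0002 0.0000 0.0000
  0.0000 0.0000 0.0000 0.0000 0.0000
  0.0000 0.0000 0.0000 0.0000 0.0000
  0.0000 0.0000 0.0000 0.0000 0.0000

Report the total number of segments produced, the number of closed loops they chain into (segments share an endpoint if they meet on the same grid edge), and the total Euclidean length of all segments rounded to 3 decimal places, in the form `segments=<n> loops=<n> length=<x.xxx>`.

segments=10 loops=1 length=8.813

cell (2,0): code 0100 → (2.352,1.000)–(3.000,0.292)
cell (2,1): code 1100 → (2.361,2.000)–(2.352,1.000)
cell (2,2): code 1000 → (3.000,2.692)–(2.361,2.000)
cell (3,0): code 0110 → (3.000,0.292)–(4.000,0.093)
cell (3,2): code 1001 → (4.000,2.893)–(3.000,2.692)
cell (4,0): code 0110 → (4.000,0.093)–(5.000,0.856)
cell (4,2): code 1001 → (5.000,2.122)–(4.000,2.893)
cell (5,0): code 0010 → (5.000,0.856)–(5.123,1.000)
cell (5,1): code 0011 → (5.123,1.000)–(5.105,2.000)
cell (5,2): code 0001 → (5.105,2.000)–(5.000,2.122)
total: 10 segments, chained into 1 closed loop(s), length Σ = 8.813057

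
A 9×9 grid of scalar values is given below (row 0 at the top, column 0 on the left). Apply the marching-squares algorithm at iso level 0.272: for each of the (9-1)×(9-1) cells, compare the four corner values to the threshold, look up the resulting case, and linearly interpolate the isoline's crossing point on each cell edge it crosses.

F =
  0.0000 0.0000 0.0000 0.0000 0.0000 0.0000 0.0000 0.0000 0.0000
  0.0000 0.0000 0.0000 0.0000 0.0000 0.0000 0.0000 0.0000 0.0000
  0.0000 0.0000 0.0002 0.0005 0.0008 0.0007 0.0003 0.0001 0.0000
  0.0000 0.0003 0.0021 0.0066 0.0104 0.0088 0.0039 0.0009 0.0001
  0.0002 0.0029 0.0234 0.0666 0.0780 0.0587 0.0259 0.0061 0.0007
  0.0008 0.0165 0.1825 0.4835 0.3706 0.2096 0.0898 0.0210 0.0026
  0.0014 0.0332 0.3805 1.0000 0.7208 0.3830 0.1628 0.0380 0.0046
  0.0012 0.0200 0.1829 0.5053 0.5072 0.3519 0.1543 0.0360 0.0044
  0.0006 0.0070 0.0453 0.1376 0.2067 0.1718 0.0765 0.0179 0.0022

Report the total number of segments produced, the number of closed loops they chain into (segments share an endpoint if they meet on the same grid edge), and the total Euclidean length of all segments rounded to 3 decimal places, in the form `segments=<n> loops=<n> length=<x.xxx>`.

segments=14 loops=1 length=10.891

cell (4,2): code 0100 → (4.493,3.000)–(5.000,2.297)
cell (4,3): code 1100 → (4.663,4.000)–(4.493,3.000)
cell (4,4): code 1000 → (5.000,4.612)–(4.663,4.000)
cell (5,1): code 0100 → (5.452,2.000)–(6.000,1.688)
cell (5,2): code 1110 → (5.000,2.297)–(5.452,2.000)
cell (5,4): code 1101 → (5.360,5.000)–(5.000,4.612)
cell (5,5): code 1000 → (6.000,5.504)–(5.360,5.000)
cell (6,1): code 0010 → (6.000,1.688)–(6.549,2.000)
cell (6,2): code 0111 → (6.549,2.000)–(7.000,2.276)
cell (6,5): code 1001 → (7.000,5.404)–(6.000,5.504)
cell (7,2): code 0010 → (7.000,2.276)–(7.634,3.000)
cell (7,3): code 0011 → (7.634,3.000)–(7.783,4.000)
cell (7,4): code 0011 → (7.783,4.000)–(7.444,5.000)
cell (7,5): code 0001 → (7.444,5.000)–(7.000,5.404)
total: 14 segments, chained into 1 closed loop(s), length Σ = 10.890649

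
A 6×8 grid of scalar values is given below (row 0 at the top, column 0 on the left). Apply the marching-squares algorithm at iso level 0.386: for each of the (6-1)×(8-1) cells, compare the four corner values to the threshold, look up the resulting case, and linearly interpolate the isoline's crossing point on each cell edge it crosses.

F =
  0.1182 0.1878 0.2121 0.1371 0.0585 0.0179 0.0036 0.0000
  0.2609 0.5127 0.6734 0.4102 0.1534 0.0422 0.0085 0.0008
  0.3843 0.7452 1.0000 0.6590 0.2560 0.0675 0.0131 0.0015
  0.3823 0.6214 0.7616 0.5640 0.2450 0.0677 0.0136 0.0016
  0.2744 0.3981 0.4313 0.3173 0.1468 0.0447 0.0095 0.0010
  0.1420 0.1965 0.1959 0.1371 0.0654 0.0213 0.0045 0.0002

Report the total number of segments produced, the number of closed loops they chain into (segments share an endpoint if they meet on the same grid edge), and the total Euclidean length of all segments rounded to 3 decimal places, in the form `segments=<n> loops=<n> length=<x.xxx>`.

cell (0,0): code 0100 → (0.610,1.000)–(1.000,0.497)
cell (0,1): code 1100 → (0.377,2.000)–(0.610,1.000)
cell (0,2): code 1100 → (0.911,3.000)–(0.377,2.000)
cell (0,3): code 1000 → (1.000,3.094)–(0.911,3.000)
cell (1,0): code 0110 → (1.000,0.497)–(2.000,0.005)
cell (1,3): code 1001 → (2.000,3.677)–(1.000,3.094)
cell (2,0): code 0110 → (2.000,0.005)–(3.000,0.015)
cell (2,3): code 1001 → (3.000,3.558)–(2.000,3.677)
cell (3,0): code 0110 → (3.000,0.015)–(4.000,0.902)
cell (3,2): code 1011 → (4.000,2.397)–(3.722,3.000)
cell (3,3): code 0001 → (3.722,3.000)–(3.000,3.558)
cell (4,0): code 0010 → (4.000,0.902)–(4.060,1.000)
cell (4,1): code 0011 → (4.060,1.000)–(4.192,2.000)
cell (4,2): code 0001 → (4.192,2.000)–(4.000,2.397)
total: 14 segments, chained into 1 closed loop(s), length Σ = 11.683406

segments=14 loops=1 length=11.683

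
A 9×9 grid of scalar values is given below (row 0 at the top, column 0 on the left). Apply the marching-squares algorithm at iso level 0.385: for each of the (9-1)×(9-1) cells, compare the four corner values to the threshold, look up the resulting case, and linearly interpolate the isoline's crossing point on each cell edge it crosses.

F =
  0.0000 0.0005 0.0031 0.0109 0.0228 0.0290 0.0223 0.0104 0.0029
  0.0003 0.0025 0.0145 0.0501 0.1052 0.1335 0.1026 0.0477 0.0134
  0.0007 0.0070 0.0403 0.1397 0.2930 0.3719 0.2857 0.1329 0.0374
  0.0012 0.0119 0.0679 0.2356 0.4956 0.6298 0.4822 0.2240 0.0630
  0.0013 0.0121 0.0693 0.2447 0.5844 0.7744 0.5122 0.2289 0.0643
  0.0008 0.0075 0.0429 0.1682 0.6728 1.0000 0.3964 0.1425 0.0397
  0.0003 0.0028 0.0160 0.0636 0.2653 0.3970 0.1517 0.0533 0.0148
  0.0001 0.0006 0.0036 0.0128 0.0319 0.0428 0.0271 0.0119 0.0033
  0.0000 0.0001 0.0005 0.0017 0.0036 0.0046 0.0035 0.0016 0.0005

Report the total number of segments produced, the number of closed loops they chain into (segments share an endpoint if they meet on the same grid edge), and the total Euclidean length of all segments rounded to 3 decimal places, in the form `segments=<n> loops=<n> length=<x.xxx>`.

segments=14 loops=1 length=11.016

cell (2,3): code 0100 → (2.454,4.000)–(3.000,3.575)
cell (2,4): code 1100 → (2.051,5.000)–(2.454,4.000)
cell (2,5): code 1100 → (2.505,6.000)–(2.051,5.000)
cell (2,6): code 1000 → (3.000,6.376)–(2.505,6.000)
cell (3,3): code 0110 → (3.000,3.575)–(4.000,3.413)
cell (3,6): code 1001 → (4.000,6.449)–(3.000,6.376)
cell (4,3): code 0110 → (4.000,3.413)–(5.000,3.430)
cell (4,6): code 1001 → (5.000,6.045)–(4.000,6.449)
cell (5,3): code 0010 → (5.000,3.430)–(5.706,4.000)
cell (5,4): code 0111 → (5.706,4.000)–(6.000,4.909)
cell (5,5): code 1011 → (6.000,5.049)–(5.047,6.000)
cell (5,6): code 0001 → (5.047,6.000)–(5.000,6.045)
cell (6,4): code 0010 → (6.000,4.909)–(6.034,5.000)
cell (6,5): code 0001 → (6.034,5.000)–(6.000,5.049)
total: 14 segments, chained into 1 closed loop(s), length Σ = 11.015780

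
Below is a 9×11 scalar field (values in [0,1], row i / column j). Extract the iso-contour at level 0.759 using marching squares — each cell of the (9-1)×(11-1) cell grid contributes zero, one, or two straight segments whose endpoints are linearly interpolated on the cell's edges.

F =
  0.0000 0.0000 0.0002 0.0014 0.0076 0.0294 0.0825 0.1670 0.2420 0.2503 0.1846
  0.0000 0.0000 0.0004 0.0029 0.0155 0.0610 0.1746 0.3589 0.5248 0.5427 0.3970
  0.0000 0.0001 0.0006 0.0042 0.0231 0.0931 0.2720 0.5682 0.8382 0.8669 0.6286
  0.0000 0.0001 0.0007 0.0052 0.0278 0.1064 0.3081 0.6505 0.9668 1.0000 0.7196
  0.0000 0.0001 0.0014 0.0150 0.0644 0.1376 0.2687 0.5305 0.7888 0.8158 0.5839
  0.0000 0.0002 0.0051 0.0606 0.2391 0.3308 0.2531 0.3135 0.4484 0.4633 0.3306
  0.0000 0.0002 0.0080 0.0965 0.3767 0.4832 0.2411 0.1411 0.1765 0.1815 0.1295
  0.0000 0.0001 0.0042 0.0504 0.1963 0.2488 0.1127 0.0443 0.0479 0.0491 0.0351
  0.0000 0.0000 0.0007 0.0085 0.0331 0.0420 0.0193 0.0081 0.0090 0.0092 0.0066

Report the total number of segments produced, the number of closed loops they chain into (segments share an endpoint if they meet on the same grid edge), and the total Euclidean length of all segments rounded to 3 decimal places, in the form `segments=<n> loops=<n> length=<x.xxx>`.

cell (1,7): code 0100 → (1.747,8.000)–(2.000,7.707)
cell (1,8): code 1100 → (1.667,9.000)–(1.747,8.000)
cell (1,9): code 1000 → (2.000,9.453)–(1.667,9.000)
cell (2,7): code 0110 → (2.000,7.707)–(3.000,7.343)
cell (2,9): code 1001 → (3.000,9.859)–(2.000,9.453)
cell (3,7): code 0110 → (3.000,7.343)–(4.000,7.885)
cell (3,9): code 1001 → (4.000,9.245)–(3.000,9.859)
cell (4,7): code 0010 → (4.000,7.885)–(4.088,8.000)
cell (4,8): code 0011 → (4.088,8.000)–(4.161,9.000)
cell (4,9): code 0001 → (4.161,9.000)–(4.000,9.245)
total: 10 segments, chained into 1 closed loop(s), length Σ = 7.847639

segments=10 loops=1 length=7.848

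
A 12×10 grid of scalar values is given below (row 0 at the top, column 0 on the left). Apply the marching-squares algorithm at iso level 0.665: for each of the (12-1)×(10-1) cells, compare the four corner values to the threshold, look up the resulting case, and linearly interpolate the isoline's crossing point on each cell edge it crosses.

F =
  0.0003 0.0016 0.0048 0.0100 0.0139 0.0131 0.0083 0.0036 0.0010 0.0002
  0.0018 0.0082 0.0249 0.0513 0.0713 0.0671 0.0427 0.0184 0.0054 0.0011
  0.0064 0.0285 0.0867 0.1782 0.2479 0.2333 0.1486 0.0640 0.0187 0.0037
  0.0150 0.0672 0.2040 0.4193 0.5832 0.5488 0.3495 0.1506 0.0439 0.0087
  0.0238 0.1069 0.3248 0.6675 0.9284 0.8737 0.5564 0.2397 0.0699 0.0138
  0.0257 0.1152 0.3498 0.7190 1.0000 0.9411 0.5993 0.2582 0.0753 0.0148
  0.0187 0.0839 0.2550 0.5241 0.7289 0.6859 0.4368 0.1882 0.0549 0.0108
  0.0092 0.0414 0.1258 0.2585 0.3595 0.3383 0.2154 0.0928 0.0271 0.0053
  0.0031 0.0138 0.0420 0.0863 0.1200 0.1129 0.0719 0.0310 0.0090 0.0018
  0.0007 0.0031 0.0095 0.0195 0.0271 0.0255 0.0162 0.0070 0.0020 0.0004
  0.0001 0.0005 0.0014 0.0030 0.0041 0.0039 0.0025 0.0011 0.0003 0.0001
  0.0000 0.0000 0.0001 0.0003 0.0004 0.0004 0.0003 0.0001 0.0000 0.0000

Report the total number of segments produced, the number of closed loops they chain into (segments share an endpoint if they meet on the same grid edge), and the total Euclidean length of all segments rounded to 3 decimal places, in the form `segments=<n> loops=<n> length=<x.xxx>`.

segments=12 loops=1 length=9.224

cell (3,2): code 0100 → (3.990,3.000)–(4.000,2.993)
cell (3,3): code 1100 → (3.237,4.000)–(3.990,3.000)
cell (3,4): code 1100 → (3.358,5.000)–(3.237,4.000)
cell (3,5): code 1000 → (4.000,5.658)–(3.358,5.000)
cell (4,2): code 0110 → (4.000,2.993)–(5.000,2.854)
cell (4,5): code 1001 → (5.000,5.808)–(4.000,5.658)
cell (5,2): code 0010 → (5.000,2.854)–(5.277,3.000)
cell (5,3): code 0111 → (5.277,3.000)–(6.000,3.688)
cell (5,5): code 1001 → (6.000,5.084)–(5.000,5.808)
cell (6,3): code 0010 → (6.000,3.688)–(6.173,4.000)
cell (6,4): code 0011 → (6.173,4.000)–(6.060,5.000)
cell (6,5): code 0001 → (6.060,5.000)–(6.000,5.084)
total: 12 segments, chained into 1 closed loop(s), length Σ = 9.223754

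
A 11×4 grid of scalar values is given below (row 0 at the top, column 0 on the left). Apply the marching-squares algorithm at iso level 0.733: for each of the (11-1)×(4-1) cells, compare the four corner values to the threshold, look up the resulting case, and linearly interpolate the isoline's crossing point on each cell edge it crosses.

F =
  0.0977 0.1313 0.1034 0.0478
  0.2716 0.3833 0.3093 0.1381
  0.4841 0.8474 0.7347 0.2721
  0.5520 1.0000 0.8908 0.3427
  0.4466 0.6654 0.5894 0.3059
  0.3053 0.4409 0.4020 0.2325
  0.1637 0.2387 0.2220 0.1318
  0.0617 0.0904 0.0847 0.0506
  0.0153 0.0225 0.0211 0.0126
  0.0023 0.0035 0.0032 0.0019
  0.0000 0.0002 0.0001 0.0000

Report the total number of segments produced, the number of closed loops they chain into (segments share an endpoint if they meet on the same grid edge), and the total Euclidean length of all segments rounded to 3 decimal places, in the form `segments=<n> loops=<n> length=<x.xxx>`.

segments=8 loops=1 length=6.143

cell (1,0): code 0100 → (1.754,1.000)–(2.000,0.685)
cell (1,1): code 1100 → (1.996,2.000)–(1.754,1.000)
cell (1,2): code 1000 → (2.000,2.004)–(1.996,2.000)
cell (2,0): code 0110 → (2.000,0.685)–(3.000,0.404)
cell (2,2): code 1001 → (3.000,2.288)–(2.000,2.004)
cell (3,0): code 0010 → (3.000,0.404)–(3.798,1.000)
cell (3,1): code 0011 → (3.798,1.000)–(3.524,2.000)
cell (3,2): code 0001 → (3.524,2.000)–(3.000,2.288)
total: 8 segments, chained into 1 closed loop(s), length Σ = 6.143102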